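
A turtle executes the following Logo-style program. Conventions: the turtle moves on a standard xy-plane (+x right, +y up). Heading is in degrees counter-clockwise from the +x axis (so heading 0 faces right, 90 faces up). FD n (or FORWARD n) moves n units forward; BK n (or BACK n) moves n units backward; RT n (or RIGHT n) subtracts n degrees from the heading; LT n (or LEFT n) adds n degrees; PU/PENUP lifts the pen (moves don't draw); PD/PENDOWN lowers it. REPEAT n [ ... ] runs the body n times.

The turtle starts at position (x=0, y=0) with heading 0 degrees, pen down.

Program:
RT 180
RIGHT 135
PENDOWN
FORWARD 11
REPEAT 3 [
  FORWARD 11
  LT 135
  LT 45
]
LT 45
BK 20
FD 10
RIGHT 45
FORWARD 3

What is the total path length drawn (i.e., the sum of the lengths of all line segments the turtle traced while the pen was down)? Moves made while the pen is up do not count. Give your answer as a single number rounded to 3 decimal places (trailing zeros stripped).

Executing turtle program step by step:
Start: pos=(0,0), heading=0, pen down
RT 180: heading 0 -> 180
RT 135: heading 180 -> 45
PD: pen down
FD 11: (0,0) -> (7.778,7.778) [heading=45, draw]
REPEAT 3 [
  -- iteration 1/3 --
  FD 11: (7.778,7.778) -> (15.556,15.556) [heading=45, draw]
  LT 135: heading 45 -> 180
  LT 45: heading 180 -> 225
  -- iteration 2/3 --
  FD 11: (15.556,15.556) -> (7.778,7.778) [heading=225, draw]
  LT 135: heading 225 -> 0
  LT 45: heading 0 -> 45
  -- iteration 3/3 --
  FD 11: (7.778,7.778) -> (15.556,15.556) [heading=45, draw]
  LT 135: heading 45 -> 180
  LT 45: heading 180 -> 225
]
LT 45: heading 225 -> 270
BK 20: (15.556,15.556) -> (15.556,35.556) [heading=270, draw]
FD 10: (15.556,35.556) -> (15.556,25.556) [heading=270, draw]
RT 45: heading 270 -> 225
FD 3: (15.556,25.556) -> (13.435,23.435) [heading=225, draw]
Final: pos=(13.435,23.435), heading=225, 7 segment(s) drawn

Segment lengths:
  seg 1: (0,0) -> (7.778,7.778), length = 11
  seg 2: (7.778,7.778) -> (15.556,15.556), length = 11
  seg 3: (15.556,15.556) -> (7.778,7.778), length = 11
  seg 4: (7.778,7.778) -> (15.556,15.556), length = 11
  seg 5: (15.556,15.556) -> (15.556,35.556), length = 20
  seg 6: (15.556,35.556) -> (15.556,25.556), length = 10
  seg 7: (15.556,25.556) -> (13.435,23.435), length = 3
Total = 77

Answer: 77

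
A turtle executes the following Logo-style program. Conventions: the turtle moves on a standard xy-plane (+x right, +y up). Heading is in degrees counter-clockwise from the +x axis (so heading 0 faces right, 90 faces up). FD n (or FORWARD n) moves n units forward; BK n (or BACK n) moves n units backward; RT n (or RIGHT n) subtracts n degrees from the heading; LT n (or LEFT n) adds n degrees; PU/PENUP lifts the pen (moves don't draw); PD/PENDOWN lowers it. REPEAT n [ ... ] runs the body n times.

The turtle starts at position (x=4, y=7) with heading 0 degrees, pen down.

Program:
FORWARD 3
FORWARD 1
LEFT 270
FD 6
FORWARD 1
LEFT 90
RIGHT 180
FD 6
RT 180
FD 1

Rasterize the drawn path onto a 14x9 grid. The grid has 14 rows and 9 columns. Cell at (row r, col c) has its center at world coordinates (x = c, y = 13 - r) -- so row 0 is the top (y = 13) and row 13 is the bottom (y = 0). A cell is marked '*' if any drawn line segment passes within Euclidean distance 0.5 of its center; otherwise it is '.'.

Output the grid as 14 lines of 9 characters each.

Answer: .........
.........
.........
.........
.........
.........
....*****
........*
........*
........*
........*
........*
........*
..*******

Derivation:
Segment 0: (4,7) -> (7,7)
Segment 1: (7,7) -> (8,7)
Segment 2: (8,7) -> (8,1)
Segment 3: (8,1) -> (8,0)
Segment 4: (8,0) -> (2,0)
Segment 5: (2,0) -> (3,0)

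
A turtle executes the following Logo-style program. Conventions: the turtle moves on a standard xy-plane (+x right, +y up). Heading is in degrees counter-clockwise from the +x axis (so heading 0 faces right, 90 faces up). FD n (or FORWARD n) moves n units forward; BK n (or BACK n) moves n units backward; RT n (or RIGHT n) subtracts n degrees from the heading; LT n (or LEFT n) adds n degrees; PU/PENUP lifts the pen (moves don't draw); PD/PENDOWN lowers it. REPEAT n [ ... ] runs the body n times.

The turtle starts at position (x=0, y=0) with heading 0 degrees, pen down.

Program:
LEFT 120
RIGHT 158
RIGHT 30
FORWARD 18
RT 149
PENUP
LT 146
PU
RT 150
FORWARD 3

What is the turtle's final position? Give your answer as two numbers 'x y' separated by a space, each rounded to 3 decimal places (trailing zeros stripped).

Answer: 4.479 -14.721

Derivation:
Executing turtle program step by step:
Start: pos=(0,0), heading=0, pen down
LT 120: heading 0 -> 120
RT 158: heading 120 -> 322
RT 30: heading 322 -> 292
FD 18: (0,0) -> (6.743,-16.689) [heading=292, draw]
RT 149: heading 292 -> 143
PU: pen up
LT 146: heading 143 -> 289
PU: pen up
RT 150: heading 289 -> 139
FD 3: (6.743,-16.689) -> (4.479,-14.721) [heading=139, move]
Final: pos=(4.479,-14.721), heading=139, 1 segment(s) drawn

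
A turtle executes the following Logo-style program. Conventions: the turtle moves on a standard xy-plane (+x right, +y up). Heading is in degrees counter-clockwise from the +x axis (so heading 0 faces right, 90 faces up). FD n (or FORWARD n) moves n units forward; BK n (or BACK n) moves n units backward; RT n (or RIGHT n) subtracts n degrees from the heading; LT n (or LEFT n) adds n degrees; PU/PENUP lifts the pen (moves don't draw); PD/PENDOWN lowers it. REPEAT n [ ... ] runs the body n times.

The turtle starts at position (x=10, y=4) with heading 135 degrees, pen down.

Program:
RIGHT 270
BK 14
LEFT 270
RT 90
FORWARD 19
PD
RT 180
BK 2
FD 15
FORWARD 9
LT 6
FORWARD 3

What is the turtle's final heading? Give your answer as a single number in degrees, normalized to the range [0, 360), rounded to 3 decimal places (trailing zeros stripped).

Answer: 231

Derivation:
Executing turtle program step by step:
Start: pos=(10,4), heading=135, pen down
RT 270: heading 135 -> 225
BK 14: (10,4) -> (19.899,13.899) [heading=225, draw]
LT 270: heading 225 -> 135
RT 90: heading 135 -> 45
FD 19: (19.899,13.899) -> (33.335,27.335) [heading=45, draw]
PD: pen down
RT 180: heading 45 -> 225
BK 2: (33.335,27.335) -> (34.749,28.749) [heading=225, draw]
FD 15: (34.749,28.749) -> (24.142,18.142) [heading=225, draw]
FD 9: (24.142,18.142) -> (17.778,11.778) [heading=225, draw]
LT 6: heading 225 -> 231
FD 3: (17.778,11.778) -> (15.89,9.447) [heading=231, draw]
Final: pos=(15.89,9.447), heading=231, 6 segment(s) drawn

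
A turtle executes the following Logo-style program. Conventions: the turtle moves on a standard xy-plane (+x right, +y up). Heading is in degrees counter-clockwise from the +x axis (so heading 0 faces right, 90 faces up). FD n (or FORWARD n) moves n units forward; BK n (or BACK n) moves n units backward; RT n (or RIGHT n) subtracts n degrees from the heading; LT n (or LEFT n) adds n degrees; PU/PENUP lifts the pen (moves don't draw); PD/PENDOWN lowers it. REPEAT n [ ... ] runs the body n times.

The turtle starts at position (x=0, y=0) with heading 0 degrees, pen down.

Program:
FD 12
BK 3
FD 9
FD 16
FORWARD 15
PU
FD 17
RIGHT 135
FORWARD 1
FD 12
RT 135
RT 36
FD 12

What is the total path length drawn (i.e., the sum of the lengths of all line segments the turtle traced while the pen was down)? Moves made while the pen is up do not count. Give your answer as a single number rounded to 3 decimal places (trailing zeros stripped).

Executing turtle program step by step:
Start: pos=(0,0), heading=0, pen down
FD 12: (0,0) -> (12,0) [heading=0, draw]
BK 3: (12,0) -> (9,0) [heading=0, draw]
FD 9: (9,0) -> (18,0) [heading=0, draw]
FD 16: (18,0) -> (34,0) [heading=0, draw]
FD 15: (34,0) -> (49,0) [heading=0, draw]
PU: pen up
FD 17: (49,0) -> (66,0) [heading=0, move]
RT 135: heading 0 -> 225
FD 1: (66,0) -> (65.293,-0.707) [heading=225, move]
FD 12: (65.293,-0.707) -> (56.808,-9.192) [heading=225, move]
RT 135: heading 225 -> 90
RT 36: heading 90 -> 54
FD 12: (56.808,-9.192) -> (63.861,0.516) [heading=54, move]
Final: pos=(63.861,0.516), heading=54, 5 segment(s) drawn

Segment lengths:
  seg 1: (0,0) -> (12,0), length = 12
  seg 2: (12,0) -> (9,0), length = 3
  seg 3: (9,0) -> (18,0), length = 9
  seg 4: (18,0) -> (34,0), length = 16
  seg 5: (34,0) -> (49,0), length = 15
Total = 55

Answer: 55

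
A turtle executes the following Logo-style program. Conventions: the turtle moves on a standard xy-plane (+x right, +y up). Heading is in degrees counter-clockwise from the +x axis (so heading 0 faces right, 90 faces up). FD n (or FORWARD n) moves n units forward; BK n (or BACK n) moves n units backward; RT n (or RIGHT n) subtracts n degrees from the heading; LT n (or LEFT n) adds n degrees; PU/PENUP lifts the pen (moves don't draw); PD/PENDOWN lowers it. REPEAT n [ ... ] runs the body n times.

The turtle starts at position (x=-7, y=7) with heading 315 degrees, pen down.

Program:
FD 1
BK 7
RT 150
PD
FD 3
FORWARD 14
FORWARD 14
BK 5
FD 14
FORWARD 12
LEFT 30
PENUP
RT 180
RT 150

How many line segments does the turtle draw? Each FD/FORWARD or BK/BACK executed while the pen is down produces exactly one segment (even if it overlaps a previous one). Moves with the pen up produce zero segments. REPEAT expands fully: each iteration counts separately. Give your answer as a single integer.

Answer: 8

Derivation:
Executing turtle program step by step:
Start: pos=(-7,7), heading=315, pen down
FD 1: (-7,7) -> (-6.293,6.293) [heading=315, draw]
BK 7: (-6.293,6.293) -> (-11.243,11.243) [heading=315, draw]
RT 150: heading 315 -> 165
PD: pen down
FD 3: (-11.243,11.243) -> (-14.14,12.019) [heading=165, draw]
FD 14: (-14.14,12.019) -> (-27.663,15.643) [heading=165, draw]
FD 14: (-27.663,15.643) -> (-41.186,19.266) [heading=165, draw]
BK 5: (-41.186,19.266) -> (-36.357,17.972) [heading=165, draw]
FD 14: (-36.357,17.972) -> (-49.88,21.595) [heading=165, draw]
FD 12: (-49.88,21.595) -> (-61.471,24.701) [heading=165, draw]
LT 30: heading 165 -> 195
PU: pen up
RT 180: heading 195 -> 15
RT 150: heading 15 -> 225
Final: pos=(-61.471,24.701), heading=225, 8 segment(s) drawn
Segments drawn: 8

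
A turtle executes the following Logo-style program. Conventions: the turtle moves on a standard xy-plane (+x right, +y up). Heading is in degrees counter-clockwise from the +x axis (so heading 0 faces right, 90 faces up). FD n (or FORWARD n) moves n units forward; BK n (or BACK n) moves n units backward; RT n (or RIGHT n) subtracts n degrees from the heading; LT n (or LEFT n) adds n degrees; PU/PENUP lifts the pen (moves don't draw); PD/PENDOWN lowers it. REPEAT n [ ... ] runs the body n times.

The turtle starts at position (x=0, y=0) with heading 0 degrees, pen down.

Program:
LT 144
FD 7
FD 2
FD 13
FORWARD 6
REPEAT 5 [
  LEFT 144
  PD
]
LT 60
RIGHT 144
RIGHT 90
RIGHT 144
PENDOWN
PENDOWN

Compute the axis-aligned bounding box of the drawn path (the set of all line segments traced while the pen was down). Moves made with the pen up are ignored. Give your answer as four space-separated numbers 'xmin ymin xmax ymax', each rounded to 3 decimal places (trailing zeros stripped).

Executing turtle program step by step:
Start: pos=(0,0), heading=0, pen down
LT 144: heading 0 -> 144
FD 7: (0,0) -> (-5.663,4.114) [heading=144, draw]
FD 2: (-5.663,4.114) -> (-7.281,5.29) [heading=144, draw]
FD 13: (-7.281,5.29) -> (-17.798,12.931) [heading=144, draw]
FD 6: (-17.798,12.931) -> (-22.652,16.458) [heading=144, draw]
REPEAT 5 [
  -- iteration 1/5 --
  LT 144: heading 144 -> 288
  PD: pen down
  -- iteration 2/5 --
  LT 144: heading 288 -> 72
  PD: pen down
  -- iteration 3/5 --
  LT 144: heading 72 -> 216
  PD: pen down
  -- iteration 4/5 --
  LT 144: heading 216 -> 0
  PD: pen down
  -- iteration 5/5 --
  LT 144: heading 0 -> 144
  PD: pen down
]
LT 60: heading 144 -> 204
RT 144: heading 204 -> 60
RT 90: heading 60 -> 330
RT 144: heading 330 -> 186
PD: pen down
PD: pen down
Final: pos=(-22.652,16.458), heading=186, 4 segment(s) drawn

Segment endpoints: x in {-22.652, -17.798, -7.281, -5.663, 0}, y in {0, 4.114, 5.29, 12.931, 16.458}
xmin=-22.652, ymin=0, xmax=0, ymax=16.458

Answer: -22.652 0 0 16.458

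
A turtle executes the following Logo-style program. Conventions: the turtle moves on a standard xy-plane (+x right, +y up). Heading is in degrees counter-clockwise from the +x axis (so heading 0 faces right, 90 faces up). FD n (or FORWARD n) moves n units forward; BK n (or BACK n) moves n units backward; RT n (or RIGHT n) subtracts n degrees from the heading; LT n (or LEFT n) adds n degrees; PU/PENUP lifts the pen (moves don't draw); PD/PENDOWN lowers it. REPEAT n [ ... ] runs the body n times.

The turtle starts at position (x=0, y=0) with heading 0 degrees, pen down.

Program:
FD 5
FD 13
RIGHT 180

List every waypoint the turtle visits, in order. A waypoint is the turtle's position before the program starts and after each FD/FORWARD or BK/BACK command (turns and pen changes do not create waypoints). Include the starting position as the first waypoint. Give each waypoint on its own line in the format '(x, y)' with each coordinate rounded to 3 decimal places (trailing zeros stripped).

Executing turtle program step by step:
Start: pos=(0,0), heading=0, pen down
FD 5: (0,0) -> (5,0) [heading=0, draw]
FD 13: (5,0) -> (18,0) [heading=0, draw]
RT 180: heading 0 -> 180
Final: pos=(18,0), heading=180, 2 segment(s) drawn
Waypoints (3 total):
(0, 0)
(5, 0)
(18, 0)

Answer: (0, 0)
(5, 0)
(18, 0)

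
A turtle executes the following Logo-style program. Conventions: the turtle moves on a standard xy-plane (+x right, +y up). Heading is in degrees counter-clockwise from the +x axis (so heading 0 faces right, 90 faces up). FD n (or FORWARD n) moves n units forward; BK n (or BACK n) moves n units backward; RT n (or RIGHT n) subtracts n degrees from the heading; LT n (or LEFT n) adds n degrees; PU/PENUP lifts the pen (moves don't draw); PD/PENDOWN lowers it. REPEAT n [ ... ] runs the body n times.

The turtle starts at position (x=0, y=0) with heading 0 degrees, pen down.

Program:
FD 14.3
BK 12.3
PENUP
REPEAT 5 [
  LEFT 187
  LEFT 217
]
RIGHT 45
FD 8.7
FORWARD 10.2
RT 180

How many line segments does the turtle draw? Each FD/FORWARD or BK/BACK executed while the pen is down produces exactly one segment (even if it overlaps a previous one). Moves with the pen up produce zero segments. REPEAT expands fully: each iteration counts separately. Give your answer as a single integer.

Answer: 2

Derivation:
Executing turtle program step by step:
Start: pos=(0,0), heading=0, pen down
FD 14.3: (0,0) -> (14.3,0) [heading=0, draw]
BK 12.3: (14.3,0) -> (2,0) [heading=0, draw]
PU: pen up
REPEAT 5 [
  -- iteration 1/5 --
  LT 187: heading 0 -> 187
  LT 217: heading 187 -> 44
  -- iteration 2/5 --
  LT 187: heading 44 -> 231
  LT 217: heading 231 -> 88
  -- iteration 3/5 --
  LT 187: heading 88 -> 275
  LT 217: heading 275 -> 132
  -- iteration 4/5 --
  LT 187: heading 132 -> 319
  LT 217: heading 319 -> 176
  -- iteration 5/5 --
  LT 187: heading 176 -> 3
  LT 217: heading 3 -> 220
]
RT 45: heading 220 -> 175
FD 8.7: (2,0) -> (-6.667,0.758) [heading=175, move]
FD 10.2: (-6.667,0.758) -> (-16.828,1.647) [heading=175, move]
RT 180: heading 175 -> 355
Final: pos=(-16.828,1.647), heading=355, 2 segment(s) drawn
Segments drawn: 2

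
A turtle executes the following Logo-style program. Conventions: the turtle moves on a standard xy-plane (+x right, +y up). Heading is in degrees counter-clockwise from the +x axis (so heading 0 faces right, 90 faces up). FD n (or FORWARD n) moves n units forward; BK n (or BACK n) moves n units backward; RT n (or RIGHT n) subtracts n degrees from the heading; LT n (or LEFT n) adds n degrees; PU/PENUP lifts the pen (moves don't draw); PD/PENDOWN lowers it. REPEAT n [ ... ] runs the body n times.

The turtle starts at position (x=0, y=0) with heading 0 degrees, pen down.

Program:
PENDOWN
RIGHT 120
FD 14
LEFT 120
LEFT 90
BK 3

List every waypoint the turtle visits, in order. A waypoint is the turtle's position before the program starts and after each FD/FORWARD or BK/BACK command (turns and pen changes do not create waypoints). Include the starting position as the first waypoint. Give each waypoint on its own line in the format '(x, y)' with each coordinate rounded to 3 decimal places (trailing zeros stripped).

Answer: (0, 0)
(-7, -12.124)
(-7, -15.124)

Derivation:
Executing turtle program step by step:
Start: pos=(0,0), heading=0, pen down
PD: pen down
RT 120: heading 0 -> 240
FD 14: (0,0) -> (-7,-12.124) [heading=240, draw]
LT 120: heading 240 -> 0
LT 90: heading 0 -> 90
BK 3: (-7,-12.124) -> (-7,-15.124) [heading=90, draw]
Final: pos=(-7,-15.124), heading=90, 2 segment(s) drawn
Waypoints (3 total):
(0, 0)
(-7, -12.124)
(-7, -15.124)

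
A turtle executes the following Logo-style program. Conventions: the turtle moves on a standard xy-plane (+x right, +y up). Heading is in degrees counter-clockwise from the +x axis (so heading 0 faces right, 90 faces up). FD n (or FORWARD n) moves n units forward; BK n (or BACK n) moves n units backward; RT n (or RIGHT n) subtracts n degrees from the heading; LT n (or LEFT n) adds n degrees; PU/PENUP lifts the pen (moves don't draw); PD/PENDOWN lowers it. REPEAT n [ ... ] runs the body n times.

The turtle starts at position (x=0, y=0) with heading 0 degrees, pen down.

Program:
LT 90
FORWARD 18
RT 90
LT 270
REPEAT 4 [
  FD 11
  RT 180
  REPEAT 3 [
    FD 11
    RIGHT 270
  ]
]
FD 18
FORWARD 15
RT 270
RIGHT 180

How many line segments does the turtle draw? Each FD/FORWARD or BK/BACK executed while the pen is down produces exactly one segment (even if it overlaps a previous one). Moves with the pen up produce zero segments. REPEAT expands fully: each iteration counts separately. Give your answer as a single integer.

Answer: 19

Derivation:
Executing turtle program step by step:
Start: pos=(0,0), heading=0, pen down
LT 90: heading 0 -> 90
FD 18: (0,0) -> (0,18) [heading=90, draw]
RT 90: heading 90 -> 0
LT 270: heading 0 -> 270
REPEAT 4 [
  -- iteration 1/4 --
  FD 11: (0,18) -> (0,7) [heading=270, draw]
  RT 180: heading 270 -> 90
  REPEAT 3 [
    -- iteration 1/3 --
    FD 11: (0,7) -> (0,18) [heading=90, draw]
    RT 270: heading 90 -> 180
    -- iteration 2/3 --
    FD 11: (0,18) -> (-11,18) [heading=180, draw]
    RT 270: heading 180 -> 270
    -- iteration 3/3 --
    FD 11: (-11,18) -> (-11,7) [heading=270, draw]
    RT 270: heading 270 -> 0
  ]
  -- iteration 2/4 --
  FD 11: (-11,7) -> (0,7) [heading=0, draw]
  RT 180: heading 0 -> 180
  REPEAT 3 [
    -- iteration 1/3 --
    FD 11: (0,7) -> (-11,7) [heading=180, draw]
    RT 270: heading 180 -> 270
    -- iteration 2/3 --
    FD 11: (-11,7) -> (-11,-4) [heading=270, draw]
    RT 270: heading 270 -> 0
    -- iteration 3/3 --
    FD 11: (-11,-4) -> (0,-4) [heading=0, draw]
    RT 270: heading 0 -> 90
  ]
  -- iteration 3/4 --
  FD 11: (0,-4) -> (0,7) [heading=90, draw]
  RT 180: heading 90 -> 270
  REPEAT 3 [
    -- iteration 1/3 --
    FD 11: (0,7) -> (0,-4) [heading=270, draw]
    RT 270: heading 270 -> 0
    -- iteration 2/3 --
    FD 11: (0,-4) -> (11,-4) [heading=0, draw]
    RT 270: heading 0 -> 90
    -- iteration 3/3 --
    FD 11: (11,-4) -> (11,7) [heading=90, draw]
    RT 270: heading 90 -> 180
  ]
  -- iteration 4/4 --
  FD 11: (11,7) -> (0,7) [heading=180, draw]
  RT 180: heading 180 -> 0
  REPEAT 3 [
    -- iteration 1/3 --
    FD 11: (0,7) -> (11,7) [heading=0, draw]
    RT 270: heading 0 -> 90
    -- iteration 2/3 --
    FD 11: (11,7) -> (11,18) [heading=90, draw]
    RT 270: heading 90 -> 180
    -- iteration 3/3 --
    FD 11: (11,18) -> (0,18) [heading=180, draw]
    RT 270: heading 180 -> 270
  ]
]
FD 18: (0,18) -> (0,0) [heading=270, draw]
FD 15: (0,0) -> (0,-15) [heading=270, draw]
RT 270: heading 270 -> 0
RT 180: heading 0 -> 180
Final: pos=(0,-15), heading=180, 19 segment(s) drawn
Segments drawn: 19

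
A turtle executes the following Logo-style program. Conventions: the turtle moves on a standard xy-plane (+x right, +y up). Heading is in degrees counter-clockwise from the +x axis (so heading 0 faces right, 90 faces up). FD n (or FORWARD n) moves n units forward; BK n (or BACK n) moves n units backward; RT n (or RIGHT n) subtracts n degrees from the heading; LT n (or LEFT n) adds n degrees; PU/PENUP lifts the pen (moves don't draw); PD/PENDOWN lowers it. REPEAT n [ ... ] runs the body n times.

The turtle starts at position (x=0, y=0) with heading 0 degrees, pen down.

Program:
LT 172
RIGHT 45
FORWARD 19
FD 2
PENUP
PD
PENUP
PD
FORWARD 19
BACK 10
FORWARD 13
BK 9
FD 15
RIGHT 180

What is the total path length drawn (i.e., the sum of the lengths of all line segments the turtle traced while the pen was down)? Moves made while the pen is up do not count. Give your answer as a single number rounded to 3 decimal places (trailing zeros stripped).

Executing turtle program step by step:
Start: pos=(0,0), heading=0, pen down
LT 172: heading 0 -> 172
RT 45: heading 172 -> 127
FD 19: (0,0) -> (-11.434,15.174) [heading=127, draw]
FD 2: (-11.434,15.174) -> (-12.638,16.771) [heading=127, draw]
PU: pen up
PD: pen down
PU: pen up
PD: pen down
FD 19: (-12.638,16.771) -> (-24.073,31.945) [heading=127, draw]
BK 10: (-24.073,31.945) -> (-18.054,23.959) [heading=127, draw]
FD 13: (-18.054,23.959) -> (-25.878,34.341) [heading=127, draw]
BK 9: (-25.878,34.341) -> (-20.462,27.154) [heading=127, draw]
FD 15: (-20.462,27.154) -> (-29.489,39.133) [heading=127, draw]
RT 180: heading 127 -> 307
Final: pos=(-29.489,39.133), heading=307, 7 segment(s) drawn

Segment lengths:
  seg 1: (0,0) -> (-11.434,15.174), length = 19
  seg 2: (-11.434,15.174) -> (-12.638,16.771), length = 2
  seg 3: (-12.638,16.771) -> (-24.073,31.945), length = 19
  seg 4: (-24.073,31.945) -> (-18.054,23.959), length = 10
  seg 5: (-18.054,23.959) -> (-25.878,34.341), length = 13
  seg 6: (-25.878,34.341) -> (-20.462,27.154), length = 9
  seg 7: (-20.462,27.154) -> (-29.489,39.133), length = 15
Total = 87

Answer: 87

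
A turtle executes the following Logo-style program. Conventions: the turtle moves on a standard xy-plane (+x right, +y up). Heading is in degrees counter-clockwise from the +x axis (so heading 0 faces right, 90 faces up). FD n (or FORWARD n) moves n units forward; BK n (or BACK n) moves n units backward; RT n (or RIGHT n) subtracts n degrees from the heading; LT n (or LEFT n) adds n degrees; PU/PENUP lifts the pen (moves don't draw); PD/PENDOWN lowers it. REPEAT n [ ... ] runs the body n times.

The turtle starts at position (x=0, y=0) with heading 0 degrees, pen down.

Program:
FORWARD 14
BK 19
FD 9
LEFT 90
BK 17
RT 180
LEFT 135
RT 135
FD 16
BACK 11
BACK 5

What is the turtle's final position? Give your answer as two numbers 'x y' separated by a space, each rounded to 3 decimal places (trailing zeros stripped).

Executing turtle program step by step:
Start: pos=(0,0), heading=0, pen down
FD 14: (0,0) -> (14,0) [heading=0, draw]
BK 19: (14,0) -> (-5,0) [heading=0, draw]
FD 9: (-5,0) -> (4,0) [heading=0, draw]
LT 90: heading 0 -> 90
BK 17: (4,0) -> (4,-17) [heading=90, draw]
RT 180: heading 90 -> 270
LT 135: heading 270 -> 45
RT 135: heading 45 -> 270
FD 16: (4,-17) -> (4,-33) [heading=270, draw]
BK 11: (4,-33) -> (4,-22) [heading=270, draw]
BK 5: (4,-22) -> (4,-17) [heading=270, draw]
Final: pos=(4,-17), heading=270, 7 segment(s) drawn

Answer: 4 -17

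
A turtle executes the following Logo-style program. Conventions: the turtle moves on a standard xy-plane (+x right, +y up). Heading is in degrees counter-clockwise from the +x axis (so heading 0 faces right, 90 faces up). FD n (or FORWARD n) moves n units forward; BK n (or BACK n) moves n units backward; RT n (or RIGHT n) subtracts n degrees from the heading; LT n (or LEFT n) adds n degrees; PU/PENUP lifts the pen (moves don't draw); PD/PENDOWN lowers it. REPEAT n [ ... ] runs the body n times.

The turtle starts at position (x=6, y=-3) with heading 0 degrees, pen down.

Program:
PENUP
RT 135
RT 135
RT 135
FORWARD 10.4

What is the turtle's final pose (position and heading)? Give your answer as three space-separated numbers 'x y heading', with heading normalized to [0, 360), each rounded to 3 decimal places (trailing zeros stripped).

Answer: 13.354 -10.354 315

Derivation:
Executing turtle program step by step:
Start: pos=(6,-3), heading=0, pen down
PU: pen up
RT 135: heading 0 -> 225
RT 135: heading 225 -> 90
RT 135: heading 90 -> 315
FD 10.4: (6,-3) -> (13.354,-10.354) [heading=315, move]
Final: pos=(13.354,-10.354), heading=315, 0 segment(s) drawn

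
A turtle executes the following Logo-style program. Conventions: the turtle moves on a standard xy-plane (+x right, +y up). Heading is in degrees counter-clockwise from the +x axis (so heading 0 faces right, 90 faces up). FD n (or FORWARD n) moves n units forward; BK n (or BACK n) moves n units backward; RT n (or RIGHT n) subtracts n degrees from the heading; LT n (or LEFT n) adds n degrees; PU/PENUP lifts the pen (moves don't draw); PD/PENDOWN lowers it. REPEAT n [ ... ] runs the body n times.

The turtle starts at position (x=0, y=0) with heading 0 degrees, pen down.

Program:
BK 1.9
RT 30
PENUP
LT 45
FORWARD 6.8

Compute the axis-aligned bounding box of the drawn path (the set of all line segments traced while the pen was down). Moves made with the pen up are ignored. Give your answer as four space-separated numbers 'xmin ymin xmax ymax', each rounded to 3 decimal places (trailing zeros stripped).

Executing turtle program step by step:
Start: pos=(0,0), heading=0, pen down
BK 1.9: (0,0) -> (-1.9,0) [heading=0, draw]
RT 30: heading 0 -> 330
PU: pen up
LT 45: heading 330 -> 15
FD 6.8: (-1.9,0) -> (4.668,1.76) [heading=15, move]
Final: pos=(4.668,1.76), heading=15, 1 segment(s) drawn

Segment endpoints: x in {-1.9, 0}, y in {0}
xmin=-1.9, ymin=0, xmax=0, ymax=0

Answer: -1.9 0 0 0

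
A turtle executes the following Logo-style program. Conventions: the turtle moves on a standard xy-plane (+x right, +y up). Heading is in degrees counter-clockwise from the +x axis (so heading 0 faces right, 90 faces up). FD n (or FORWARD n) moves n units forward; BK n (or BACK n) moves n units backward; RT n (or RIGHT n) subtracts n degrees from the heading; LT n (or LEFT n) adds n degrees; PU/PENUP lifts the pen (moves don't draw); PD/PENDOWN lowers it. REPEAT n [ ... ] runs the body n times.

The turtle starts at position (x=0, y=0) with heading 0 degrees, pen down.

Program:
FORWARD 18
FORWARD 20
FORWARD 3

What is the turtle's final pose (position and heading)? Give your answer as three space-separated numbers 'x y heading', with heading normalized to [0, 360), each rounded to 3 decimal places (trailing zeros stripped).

Answer: 41 0 0

Derivation:
Executing turtle program step by step:
Start: pos=(0,0), heading=0, pen down
FD 18: (0,0) -> (18,0) [heading=0, draw]
FD 20: (18,0) -> (38,0) [heading=0, draw]
FD 3: (38,0) -> (41,0) [heading=0, draw]
Final: pos=(41,0), heading=0, 3 segment(s) drawn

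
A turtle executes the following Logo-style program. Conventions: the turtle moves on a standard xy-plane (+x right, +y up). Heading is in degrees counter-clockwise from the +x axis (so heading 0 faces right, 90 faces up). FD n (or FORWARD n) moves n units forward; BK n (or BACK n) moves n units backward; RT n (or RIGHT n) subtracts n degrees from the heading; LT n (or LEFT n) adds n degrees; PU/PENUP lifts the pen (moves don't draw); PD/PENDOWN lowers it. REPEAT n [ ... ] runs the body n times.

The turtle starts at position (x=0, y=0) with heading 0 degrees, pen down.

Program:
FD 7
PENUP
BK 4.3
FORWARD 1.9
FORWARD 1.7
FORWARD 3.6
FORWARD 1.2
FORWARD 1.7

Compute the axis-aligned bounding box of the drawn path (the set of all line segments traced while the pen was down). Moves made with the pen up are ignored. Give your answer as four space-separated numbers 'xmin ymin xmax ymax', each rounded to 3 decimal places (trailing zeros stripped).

Executing turtle program step by step:
Start: pos=(0,0), heading=0, pen down
FD 7: (0,0) -> (7,0) [heading=0, draw]
PU: pen up
BK 4.3: (7,0) -> (2.7,0) [heading=0, move]
FD 1.9: (2.7,0) -> (4.6,0) [heading=0, move]
FD 1.7: (4.6,0) -> (6.3,0) [heading=0, move]
FD 3.6: (6.3,0) -> (9.9,0) [heading=0, move]
FD 1.2: (9.9,0) -> (11.1,0) [heading=0, move]
FD 1.7: (11.1,0) -> (12.8,0) [heading=0, move]
Final: pos=(12.8,0), heading=0, 1 segment(s) drawn

Segment endpoints: x in {0, 7}, y in {0}
xmin=0, ymin=0, xmax=7, ymax=0

Answer: 0 0 7 0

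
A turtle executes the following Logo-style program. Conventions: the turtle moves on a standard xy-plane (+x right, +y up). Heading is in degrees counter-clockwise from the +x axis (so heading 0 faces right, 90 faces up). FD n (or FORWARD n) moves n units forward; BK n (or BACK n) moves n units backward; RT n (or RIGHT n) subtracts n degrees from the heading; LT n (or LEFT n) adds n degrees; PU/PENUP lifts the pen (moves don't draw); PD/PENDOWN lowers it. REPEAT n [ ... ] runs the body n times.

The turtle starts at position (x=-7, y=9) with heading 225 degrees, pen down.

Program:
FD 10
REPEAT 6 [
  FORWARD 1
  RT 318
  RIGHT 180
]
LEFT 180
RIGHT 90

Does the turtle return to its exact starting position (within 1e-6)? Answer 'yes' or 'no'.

Answer: no

Derivation:
Executing turtle program step by step:
Start: pos=(-7,9), heading=225, pen down
FD 10: (-7,9) -> (-14.071,1.929) [heading=225, draw]
REPEAT 6 [
  -- iteration 1/6 --
  FD 1: (-14.071,1.929) -> (-14.778,1.222) [heading=225, draw]
  RT 318: heading 225 -> 267
  RT 180: heading 267 -> 87
  -- iteration 2/6 --
  FD 1: (-14.778,1.222) -> (-14.726,2.22) [heading=87, draw]
  RT 318: heading 87 -> 129
  RT 180: heading 129 -> 309
  -- iteration 3/6 --
  FD 1: (-14.726,2.22) -> (-14.097,1.443) [heading=309, draw]
  RT 318: heading 309 -> 351
  RT 180: heading 351 -> 171
  -- iteration 4/6 --
  FD 1: (-14.097,1.443) -> (-15.084,1.6) [heading=171, draw]
  RT 318: heading 171 -> 213
  RT 180: heading 213 -> 33
  -- iteration 5/6 --
  FD 1: (-15.084,1.6) -> (-14.246,2.144) [heading=33, draw]
  RT 318: heading 33 -> 75
  RT 180: heading 75 -> 255
  -- iteration 6/6 --
  FD 1: (-14.246,2.144) -> (-14.504,1.178) [heading=255, draw]
  RT 318: heading 255 -> 297
  RT 180: heading 297 -> 117
]
LT 180: heading 117 -> 297
RT 90: heading 297 -> 207
Final: pos=(-14.504,1.178), heading=207, 7 segment(s) drawn

Start position: (-7, 9)
Final position: (-14.504, 1.178)
Distance = 10.839; >= 1e-6 -> NOT closed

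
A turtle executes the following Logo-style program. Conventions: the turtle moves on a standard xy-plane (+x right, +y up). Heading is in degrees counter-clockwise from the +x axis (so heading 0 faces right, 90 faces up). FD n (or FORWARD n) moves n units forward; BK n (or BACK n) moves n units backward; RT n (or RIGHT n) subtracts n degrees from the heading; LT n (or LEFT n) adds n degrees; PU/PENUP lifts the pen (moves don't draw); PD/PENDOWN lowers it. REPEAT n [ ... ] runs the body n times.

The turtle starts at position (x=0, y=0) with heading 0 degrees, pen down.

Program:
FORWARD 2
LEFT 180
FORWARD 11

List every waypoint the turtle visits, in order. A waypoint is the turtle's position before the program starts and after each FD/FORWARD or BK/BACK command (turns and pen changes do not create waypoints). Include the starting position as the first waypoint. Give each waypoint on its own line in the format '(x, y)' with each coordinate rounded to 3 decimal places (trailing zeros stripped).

Answer: (0, 0)
(2, 0)
(-9, 0)

Derivation:
Executing turtle program step by step:
Start: pos=(0,0), heading=0, pen down
FD 2: (0,0) -> (2,0) [heading=0, draw]
LT 180: heading 0 -> 180
FD 11: (2,0) -> (-9,0) [heading=180, draw]
Final: pos=(-9,0), heading=180, 2 segment(s) drawn
Waypoints (3 total):
(0, 0)
(2, 0)
(-9, 0)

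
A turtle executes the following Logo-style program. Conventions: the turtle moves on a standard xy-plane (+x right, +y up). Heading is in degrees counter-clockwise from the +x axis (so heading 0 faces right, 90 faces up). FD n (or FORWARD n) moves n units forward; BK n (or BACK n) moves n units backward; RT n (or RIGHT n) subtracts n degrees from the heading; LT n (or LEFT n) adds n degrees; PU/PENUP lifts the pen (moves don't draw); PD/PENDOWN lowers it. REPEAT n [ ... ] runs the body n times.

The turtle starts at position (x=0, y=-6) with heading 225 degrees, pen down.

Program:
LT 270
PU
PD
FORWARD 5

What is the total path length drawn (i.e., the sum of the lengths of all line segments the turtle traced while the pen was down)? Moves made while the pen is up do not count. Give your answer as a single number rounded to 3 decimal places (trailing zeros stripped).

Executing turtle program step by step:
Start: pos=(0,-6), heading=225, pen down
LT 270: heading 225 -> 135
PU: pen up
PD: pen down
FD 5: (0,-6) -> (-3.536,-2.464) [heading=135, draw]
Final: pos=(-3.536,-2.464), heading=135, 1 segment(s) drawn

Segment lengths:
  seg 1: (0,-6) -> (-3.536,-2.464), length = 5
Total = 5

Answer: 5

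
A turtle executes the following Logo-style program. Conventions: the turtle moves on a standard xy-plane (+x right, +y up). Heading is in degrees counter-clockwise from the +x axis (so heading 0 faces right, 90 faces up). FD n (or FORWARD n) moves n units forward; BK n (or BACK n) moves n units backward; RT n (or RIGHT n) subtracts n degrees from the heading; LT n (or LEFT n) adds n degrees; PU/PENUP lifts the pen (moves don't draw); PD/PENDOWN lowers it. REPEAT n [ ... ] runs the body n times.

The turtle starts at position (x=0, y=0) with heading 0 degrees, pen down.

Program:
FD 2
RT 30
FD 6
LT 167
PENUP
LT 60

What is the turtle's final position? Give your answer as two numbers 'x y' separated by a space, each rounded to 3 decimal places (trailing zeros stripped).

Answer: 7.196 -3

Derivation:
Executing turtle program step by step:
Start: pos=(0,0), heading=0, pen down
FD 2: (0,0) -> (2,0) [heading=0, draw]
RT 30: heading 0 -> 330
FD 6: (2,0) -> (7.196,-3) [heading=330, draw]
LT 167: heading 330 -> 137
PU: pen up
LT 60: heading 137 -> 197
Final: pos=(7.196,-3), heading=197, 2 segment(s) drawn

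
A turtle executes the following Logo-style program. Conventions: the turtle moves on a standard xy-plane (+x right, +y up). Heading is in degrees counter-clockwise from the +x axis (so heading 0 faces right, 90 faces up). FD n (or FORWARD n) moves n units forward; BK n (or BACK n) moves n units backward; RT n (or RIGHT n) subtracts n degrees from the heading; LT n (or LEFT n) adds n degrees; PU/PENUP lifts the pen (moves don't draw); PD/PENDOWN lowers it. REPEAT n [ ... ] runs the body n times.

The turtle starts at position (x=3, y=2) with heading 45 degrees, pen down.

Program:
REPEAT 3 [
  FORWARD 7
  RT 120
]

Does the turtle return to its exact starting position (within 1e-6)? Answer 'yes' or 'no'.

Answer: yes

Derivation:
Executing turtle program step by step:
Start: pos=(3,2), heading=45, pen down
REPEAT 3 [
  -- iteration 1/3 --
  FD 7: (3,2) -> (7.95,6.95) [heading=45, draw]
  RT 120: heading 45 -> 285
  -- iteration 2/3 --
  FD 7: (7.95,6.95) -> (9.761,0.188) [heading=285, draw]
  RT 120: heading 285 -> 165
  -- iteration 3/3 --
  FD 7: (9.761,0.188) -> (3,2) [heading=165, draw]
  RT 120: heading 165 -> 45
]
Final: pos=(3,2), heading=45, 3 segment(s) drawn

Start position: (3, 2)
Final position: (3, 2)
Distance = 0; < 1e-6 -> CLOSED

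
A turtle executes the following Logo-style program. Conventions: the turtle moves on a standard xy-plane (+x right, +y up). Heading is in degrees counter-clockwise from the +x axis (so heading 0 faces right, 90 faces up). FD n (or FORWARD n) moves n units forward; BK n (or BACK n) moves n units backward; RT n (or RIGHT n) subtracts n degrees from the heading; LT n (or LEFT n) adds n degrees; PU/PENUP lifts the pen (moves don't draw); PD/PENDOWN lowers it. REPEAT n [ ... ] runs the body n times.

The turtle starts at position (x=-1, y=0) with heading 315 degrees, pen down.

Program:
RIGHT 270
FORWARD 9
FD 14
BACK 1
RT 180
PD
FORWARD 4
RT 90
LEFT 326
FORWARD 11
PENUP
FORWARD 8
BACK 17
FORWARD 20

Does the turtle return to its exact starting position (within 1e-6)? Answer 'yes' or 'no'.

Answer: no

Derivation:
Executing turtle program step by step:
Start: pos=(-1,0), heading=315, pen down
RT 270: heading 315 -> 45
FD 9: (-1,0) -> (5.364,6.364) [heading=45, draw]
FD 14: (5.364,6.364) -> (15.263,16.263) [heading=45, draw]
BK 1: (15.263,16.263) -> (14.556,15.556) [heading=45, draw]
RT 180: heading 45 -> 225
PD: pen down
FD 4: (14.556,15.556) -> (11.728,12.728) [heading=225, draw]
RT 90: heading 225 -> 135
LT 326: heading 135 -> 101
FD 11: (11.728,12.728) -> (9.629,23.526) [heading=101, draw]
PU: pen up
FD 8: (9.629,23.526) -> (8.103,31.379) [heading=101, move]
BK 17: (8.103,31.379) -> (11.346,14.691) [heading=101, move]
FD 20: (11.346,14.691) -> (7.53,34.324) [heading=101, move]
Final: pos=(7.53,34.324), heading=101, 5 segment(s) drawn

Start position: (-1, 0)
Final position: (7.53, 34.324)
Distance = 35.368; >= 1e-6 -> NOT closed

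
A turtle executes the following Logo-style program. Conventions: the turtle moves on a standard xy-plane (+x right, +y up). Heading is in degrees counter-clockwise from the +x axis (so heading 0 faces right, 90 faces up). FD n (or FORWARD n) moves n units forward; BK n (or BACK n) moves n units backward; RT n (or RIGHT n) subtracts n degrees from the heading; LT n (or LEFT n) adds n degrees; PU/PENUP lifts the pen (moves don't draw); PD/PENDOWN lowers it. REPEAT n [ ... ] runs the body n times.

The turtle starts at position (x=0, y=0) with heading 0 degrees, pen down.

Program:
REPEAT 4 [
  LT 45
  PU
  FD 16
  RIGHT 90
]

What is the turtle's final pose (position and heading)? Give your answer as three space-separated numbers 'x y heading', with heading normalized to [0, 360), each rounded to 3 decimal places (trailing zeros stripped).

Executing turtle program step by step:
Start: pos=(0,0), heading=0, pen down
REPEAT 4 [
  -- iteration 1/4 --
  LT 45: heading 0 -> 45
  PU: pen up
  FD 16: (0,0) -> (11.314,11.314) [heading=45, move]
  RT 90: heading 45 -> 315
  -- iteration 2/4 --
  LT 45: heading 315 -> 0
  PU: pen up
  FD 16: (11.314,11.314) -> (27.314,11.314) [heading=0, move]
  RT 90: heading 0 -> 270
  -- iteration 3/4 --
  LT 45: heading 270 -> 315
  PU: pen up
  FD 16: (27.314,11.314) -> (38.627,0) [heading=315, move]
  RT 90: heading 315 -> 225
  -- iteration 4/4 --
  LT 45: heading 225 -> 270
  PU: pen up
  FD 16: (38.627,0) -> (38.627,-16) [heading=270, move]
  RT 90: heading 270 -> 180
]
Final: pos=(38.627,-16), heading=180, 0 segment(s) drawn

Answer: 38.627 -16 180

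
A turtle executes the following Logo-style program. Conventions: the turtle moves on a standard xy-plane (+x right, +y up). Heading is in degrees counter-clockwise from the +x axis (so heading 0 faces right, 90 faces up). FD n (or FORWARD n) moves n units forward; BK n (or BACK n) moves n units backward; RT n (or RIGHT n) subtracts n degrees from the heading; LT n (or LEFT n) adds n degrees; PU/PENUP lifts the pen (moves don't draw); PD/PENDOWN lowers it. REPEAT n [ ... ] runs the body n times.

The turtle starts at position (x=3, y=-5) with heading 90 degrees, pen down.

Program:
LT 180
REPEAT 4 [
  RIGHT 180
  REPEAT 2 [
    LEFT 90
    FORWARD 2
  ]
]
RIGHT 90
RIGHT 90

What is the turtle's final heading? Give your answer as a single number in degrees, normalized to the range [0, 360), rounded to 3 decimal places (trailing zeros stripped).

Executing turtle program step by step:
Start: pos=(3,-5), heading=90, pen down
LT 180: heading 90 -> 270
REPEAT 4 [
  -- iteration 1/4 --
  RT 180: heading 270 -> 90
  REPEAT 2 [
    -- iteration 1/2 --
    LT 90: heading 90 -> 180
    FD 2: (3,-5) -> (1,-5) [heading=180, draw]
    -- iteration 2/2 --
    LT 90: heading 180 -> 270
    FD 2: (1,-5) -> (1,-7) [heading=270, draw]
  ]
  -- iteration 2/4 --
  RT 180: heading 270 -> 90
  REPEAT 2 [
    -- iteration 1/2 --
    LT 90: heading 90 -> 180
    FD 2: (1,-7) -> (-1,-7) [heading=180, draw]
    -- iteration 2/2 --
    LT 90: heading 180 -> 270
    FD 2: (-1,-7) -> (-1,-9) [heading=270, draw]
  ]
  -- iteration 3/4 --
  RT 180: heading 270 -> 90
  REPEAT 2 [
    -- iteration 1/2 --
    LT 90: heading 90 -> 180
    FD 2: (-1,-9) -> (-3,-9) [heading=180, draw]
    -- iteration 2/2 --
    LT 90: heading 180 -> 270
    FD 2: (-3,-9) -> (-3,-11) [heading=270, draw]
  ]
  -- iteration 4/4 --
  RT 180: heading 270 -> 90
  REPEAT 2 [
    -- iteration 1/2 --
    LT 90: heading 90 -> 180
    FD 2: (-3,-11) -> (-5,-11) [heading=180, draw]
    -- iteration 2/2 --
    LT 90: heading 180 -> 270
    FD 2: (-5,-11) -> (-5,-13) [heading=270, draw]
  ]
]
RT 90: heading 270 -> 180
RT 90: heading 180 -> 90
Final: pos=(-5,-13), heading=90, 8 segment(s) drawn

Answer: 90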